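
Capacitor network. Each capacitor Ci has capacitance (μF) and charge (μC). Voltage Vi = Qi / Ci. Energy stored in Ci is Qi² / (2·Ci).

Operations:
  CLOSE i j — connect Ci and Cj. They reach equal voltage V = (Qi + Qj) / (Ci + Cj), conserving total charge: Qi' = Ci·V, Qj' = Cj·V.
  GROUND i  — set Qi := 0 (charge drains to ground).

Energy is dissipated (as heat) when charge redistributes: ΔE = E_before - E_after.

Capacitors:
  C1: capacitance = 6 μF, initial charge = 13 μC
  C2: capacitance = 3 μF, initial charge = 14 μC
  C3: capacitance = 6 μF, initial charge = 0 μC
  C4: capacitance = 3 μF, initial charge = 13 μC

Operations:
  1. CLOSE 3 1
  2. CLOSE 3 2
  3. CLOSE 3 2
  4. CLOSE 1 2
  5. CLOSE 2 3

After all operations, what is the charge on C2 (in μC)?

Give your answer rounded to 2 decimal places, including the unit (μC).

Initial: C1(6μF, Q=13μC, V=2.17V), C2(3μF, Q=14μC, V=4.67V), C3(6μF, Q=0μC, V=0.00V), C4(3μF, Q=13μC, V=4.33V)
Op 1: CLOSE 3-1: Q_total=13.00, C_total=12.00, V=1.08; Q3=6.50, Q1=6.50; dissipated=7.042
Op 2: CLOSE 3-2: Q_total=20.50, C_total=9.00, V=2.28; Q3=13.67, Q2=6.83; dissipated=12.840
Op 3: CLOSE 3-2: Q_total=20.50, C_total=9.00, V=2.28; Q3=13.67, Q2=6.83; dissipated=0.000
Op 4: CLOSE 1-2: Q_total=13.33, C_total=9.00, V=1.48; Q1=8.89, Q2=4.44; dissipated=1.427
Op 5: CLOSE 2-3: Q_total=18.11, C_total=9.00, V=2.01; Q2=6.04, Q3=12.07; dissipated=0.634
Final charges: Q1=8.89, Q2=6.04, Q3=12.07, Q4=13.00

Answer: 6.04 μC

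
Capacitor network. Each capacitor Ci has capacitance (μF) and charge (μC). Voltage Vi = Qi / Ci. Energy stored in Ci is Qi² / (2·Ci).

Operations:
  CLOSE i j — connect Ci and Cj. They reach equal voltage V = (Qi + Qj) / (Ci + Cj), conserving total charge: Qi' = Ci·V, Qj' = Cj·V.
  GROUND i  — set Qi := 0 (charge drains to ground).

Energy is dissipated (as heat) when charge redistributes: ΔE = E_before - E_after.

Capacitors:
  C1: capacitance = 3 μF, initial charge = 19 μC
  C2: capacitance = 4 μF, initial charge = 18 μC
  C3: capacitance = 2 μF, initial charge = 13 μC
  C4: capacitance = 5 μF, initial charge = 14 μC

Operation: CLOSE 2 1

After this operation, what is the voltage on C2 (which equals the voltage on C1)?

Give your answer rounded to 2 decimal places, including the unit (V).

Initial: C1(3μF, Q=19μC, V=6.33V), C2(4μF, Q=18μC, V=4.50V), C3(2μF, Q=13μC, V=6.50V), C4(5μF, Q=14μC, V=2.80V)
Op 1: CLOSE 2-1: Q_total=37.00, C_total=7.00, V=5.29; Q2=21.14, Q1=15.86; dissipated=2.881

Answer: 5.29 V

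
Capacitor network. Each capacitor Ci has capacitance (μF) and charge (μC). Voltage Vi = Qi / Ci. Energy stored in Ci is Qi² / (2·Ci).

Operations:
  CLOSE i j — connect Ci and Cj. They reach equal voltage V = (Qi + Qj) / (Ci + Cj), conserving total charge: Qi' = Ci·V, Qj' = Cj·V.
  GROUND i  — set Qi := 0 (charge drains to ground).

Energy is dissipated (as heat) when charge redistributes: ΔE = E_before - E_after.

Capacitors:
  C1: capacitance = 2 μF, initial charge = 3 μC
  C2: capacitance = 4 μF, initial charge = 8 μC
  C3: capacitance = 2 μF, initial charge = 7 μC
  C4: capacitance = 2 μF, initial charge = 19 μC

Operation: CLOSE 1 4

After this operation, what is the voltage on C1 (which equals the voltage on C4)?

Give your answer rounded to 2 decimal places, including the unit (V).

Answer: 5.50 V

Derivation:
Initial: C1(2μF, Q=3μC, V=1.50V), C2(4μF, Q=8μC, V=2.00V), C3(2μF, Q=7μC, V=3.50V), C4(2μF, Q=19μC, V=9.50V)
Op 1: CLOSE 1-4: Q_total=22.00, C_total=4.00, V=5.50; Q1=11.00, Q4=11.00; dissipated=32.000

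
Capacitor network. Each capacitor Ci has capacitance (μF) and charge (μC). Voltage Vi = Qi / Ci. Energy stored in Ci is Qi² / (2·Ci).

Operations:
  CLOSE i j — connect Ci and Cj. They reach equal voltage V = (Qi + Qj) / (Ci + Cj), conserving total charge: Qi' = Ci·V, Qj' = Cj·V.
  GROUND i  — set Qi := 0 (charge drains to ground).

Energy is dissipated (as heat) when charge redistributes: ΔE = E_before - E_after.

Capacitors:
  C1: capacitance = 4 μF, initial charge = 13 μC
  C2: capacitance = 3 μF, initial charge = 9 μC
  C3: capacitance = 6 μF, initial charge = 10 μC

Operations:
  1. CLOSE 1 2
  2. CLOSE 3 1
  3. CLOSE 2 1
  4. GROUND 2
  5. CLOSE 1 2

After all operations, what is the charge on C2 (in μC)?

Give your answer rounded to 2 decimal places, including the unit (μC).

Initial: C1(4μF, Q=13μC, V=3.25V), C2(3μF, Q=9μC, V=3.00V), C3(6μF, Q=10μC, V=1.67V)
Op 1: CLOSE 1-2: Q_total=22.00, C_total=7.00, V=3.14; Q1=12.57, Q2=9.43; dissipated=0.054
Op 2: CLOSE 3-1: Q_total=22.57, C_total=10.00, V=2.26; Q3=13.54, Q1=9.03; dissipated=2.615
Op 3: CLOSE 2-1: Q_total=18.46, C_total=7.00, V=2.64; Q2=7.91, Q1=10.55; dissipated=0.672
Op 4: GROUND 2: Q2=0; energy lost=10.429
Op 5: CLOSE 1-2: Q_total=10.55, C_total=7.00, V=1.51; Q1=6.03, Q2=4.52; dissipated=5.959
Final charges: Q1=6.03, Q2=4.52, Q3=13.54

Answer: 4.52 μC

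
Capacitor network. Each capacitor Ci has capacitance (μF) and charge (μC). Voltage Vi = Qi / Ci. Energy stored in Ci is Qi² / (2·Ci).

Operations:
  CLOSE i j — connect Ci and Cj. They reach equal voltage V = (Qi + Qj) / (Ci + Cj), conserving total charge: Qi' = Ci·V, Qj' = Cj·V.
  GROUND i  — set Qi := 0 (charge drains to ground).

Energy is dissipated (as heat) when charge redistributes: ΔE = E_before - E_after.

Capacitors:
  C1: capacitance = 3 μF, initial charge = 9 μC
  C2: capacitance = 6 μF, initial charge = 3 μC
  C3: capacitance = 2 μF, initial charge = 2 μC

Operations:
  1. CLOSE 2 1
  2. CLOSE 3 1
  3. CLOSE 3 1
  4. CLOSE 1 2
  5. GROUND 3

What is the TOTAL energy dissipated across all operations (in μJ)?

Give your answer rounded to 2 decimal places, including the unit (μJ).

Initial: C1(3μF, Q=9μC, V=3.00V), C2(6μF, Q=3μC, V=0.50V), C3(2μF, Q=2μC, V=1.00V)
Op 1: CLOSE 2-1: Q_total=12.00, C_total=9.00, V=1.33; Q2=8.00, Q1=4.00; dissipated=6.250
Op 2: CLOSE 3-1: Q_total=6.00, C_total=5.00, V=1.20; Q3=2.40, Q1=3.60; dissipated=0.067
Op 3: CLOSE 3-1: Q_total=6.00, C_total=5.00, V=1.20; Q3=2.40, Q1=3.60; dissipated=0.000
Op 4: CLOSE 1-2: Q_total=11.60, C_total=9.00, V=1.29; Q1=3.87, Q2=7.73; dissipated=0.018
Op 5: GROUND 3: Q3=0; energy lost=1.440
Total dissipated: 7.774 μJ

Answer: 7.77 μJ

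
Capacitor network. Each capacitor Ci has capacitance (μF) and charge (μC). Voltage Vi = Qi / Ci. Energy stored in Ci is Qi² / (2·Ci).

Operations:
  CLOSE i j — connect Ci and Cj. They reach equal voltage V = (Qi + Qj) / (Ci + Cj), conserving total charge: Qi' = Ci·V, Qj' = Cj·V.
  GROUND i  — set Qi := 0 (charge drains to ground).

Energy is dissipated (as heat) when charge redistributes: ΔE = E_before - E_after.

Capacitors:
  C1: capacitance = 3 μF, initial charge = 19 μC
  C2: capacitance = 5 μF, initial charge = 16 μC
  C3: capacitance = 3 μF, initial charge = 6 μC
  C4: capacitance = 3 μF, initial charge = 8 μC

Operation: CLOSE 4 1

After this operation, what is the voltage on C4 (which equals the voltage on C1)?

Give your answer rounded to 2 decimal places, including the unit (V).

Initial: C1(3μF, Q=19μC, V=6.33V), C2(5μF, Q=16μC, V=3.20V), C3(3μF, Q=6μC, V=2.00V), C4(3μF, Q=8μC, V=2.67V)
Op 1: CLOSE 4-1: Q_total=27.00, C_total=6.00, V=4.50; Q4=13.50, Q1=13.50; dissipated=10.083

Answer: 4.50 V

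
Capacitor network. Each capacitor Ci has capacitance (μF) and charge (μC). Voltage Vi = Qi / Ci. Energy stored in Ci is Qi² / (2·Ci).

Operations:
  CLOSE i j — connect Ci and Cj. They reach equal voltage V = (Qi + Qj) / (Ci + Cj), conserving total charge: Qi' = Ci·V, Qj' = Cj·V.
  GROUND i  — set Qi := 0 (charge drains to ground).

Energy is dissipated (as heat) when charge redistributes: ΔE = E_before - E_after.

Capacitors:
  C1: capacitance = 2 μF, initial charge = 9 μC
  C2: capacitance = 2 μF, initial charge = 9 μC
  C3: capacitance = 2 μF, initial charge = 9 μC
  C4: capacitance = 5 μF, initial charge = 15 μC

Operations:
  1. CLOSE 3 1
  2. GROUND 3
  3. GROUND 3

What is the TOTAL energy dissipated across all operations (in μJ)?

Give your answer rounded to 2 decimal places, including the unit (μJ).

Answer: 20.25 μJ

Derivation:
Initial: C1(2μF, Q=9μC, V=4.50V), C2(2μF, Q=9μC, V=4.50V), C3(2μF, Q=9μC, V=4.50V), C4(5μF, Q=15μC, V=3.00V)
Op 1: CLOSE 3-1: Q_total=18.00, C_total=4.00, V=4.50; Q3=9.00, Q1=9.00; dissipated=0.000
Op 2: GROUND 3: Q3=0; energy lost=20.250
Op 3: GROUND 3: Q3=0; energy lost=0.000
Total dissipated: 20.250 μJ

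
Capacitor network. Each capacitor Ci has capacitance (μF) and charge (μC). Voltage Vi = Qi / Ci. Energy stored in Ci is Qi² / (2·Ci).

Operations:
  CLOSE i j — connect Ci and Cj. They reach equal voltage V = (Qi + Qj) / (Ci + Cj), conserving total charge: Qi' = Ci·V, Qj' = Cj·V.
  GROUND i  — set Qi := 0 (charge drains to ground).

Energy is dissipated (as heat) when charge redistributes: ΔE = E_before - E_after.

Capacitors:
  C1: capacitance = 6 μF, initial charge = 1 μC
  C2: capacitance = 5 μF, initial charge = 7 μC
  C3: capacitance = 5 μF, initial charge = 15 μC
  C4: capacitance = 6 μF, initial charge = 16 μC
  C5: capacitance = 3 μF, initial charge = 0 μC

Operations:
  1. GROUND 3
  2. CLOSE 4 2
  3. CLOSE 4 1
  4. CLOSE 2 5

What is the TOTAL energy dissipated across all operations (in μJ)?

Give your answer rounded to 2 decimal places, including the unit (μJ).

Initial: C1(6μF, Q=1μC, V=0.17V), C2(5μF, Q=7μC, V=1.40V), C3(5μF, Q=15μC, V=3.00V), C4(6μF, Q=16μC, V=2.67V), C5(3μF, Q=0μC, V=0.00V)
Op 1: GROUND 3: Q3=0; energy lost=22.500
Op 2: CLOSE 4-2: Q_total=23.00, C_total=11.00, V=2.09; Q4=12.55, Q2=10.45; dissipated=2.188
Op 3: CLOSE 4-1: Q_total=13.55, C_total=12.00, V=1.13; Q4=6.77, Q1=6.77; dissipated=5.554
Op 4: CLOSE 2-5: Q_total=10.45, C_total=8.00, V=1.31; Q2=6.53, Q5=3.92; dissipated=4.099
Total dissipated: 34.341 μJ

Answer: 34.34 μJ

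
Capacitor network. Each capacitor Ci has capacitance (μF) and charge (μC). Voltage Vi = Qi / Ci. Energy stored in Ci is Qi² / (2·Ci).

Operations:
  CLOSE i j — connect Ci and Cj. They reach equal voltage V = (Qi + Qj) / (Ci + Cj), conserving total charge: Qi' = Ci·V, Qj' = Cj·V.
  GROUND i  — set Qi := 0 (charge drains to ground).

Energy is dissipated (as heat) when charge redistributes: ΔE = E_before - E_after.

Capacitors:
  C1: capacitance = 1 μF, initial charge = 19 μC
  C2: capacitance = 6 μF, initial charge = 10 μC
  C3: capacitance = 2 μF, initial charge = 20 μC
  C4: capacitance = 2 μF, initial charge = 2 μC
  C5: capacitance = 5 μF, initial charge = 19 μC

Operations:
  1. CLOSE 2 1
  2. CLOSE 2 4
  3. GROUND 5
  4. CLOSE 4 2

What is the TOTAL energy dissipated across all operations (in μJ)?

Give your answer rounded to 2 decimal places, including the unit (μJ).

Answer: 172.27 μJ

Derivation:
Initial: C1(1μF, Q=19μC, V=19.00V), C2(6μF, Q=10μC, V=1.67V), C3(2μF, Q=20μC, V=10.00V), C4(2μF, Q=2μC, V=1.00V), C5(5μF, Q=19μC, V=3.80V)
Op 1: CLOSE 2-1: Q_total=29.00, C_total=7.00, V=4.14; Q2=24.86, Q1=4.14; dissipated=128.762
Op 2: CLOSE 2-4: Q_total=26.86, C_total=8.00, V=3.36; Q2=20.14, Q4=6.71; dissipated=7.408
Op 3: GROUND 5: Q5=0; energy lost=36.100
Op 4: CLOSE 4-2: Q_total=26.86, C_total=8.00, V=3.36; Q4=6.71, Q2=20.14; dissipated=0.000
Total dissipated: 172.270 μJ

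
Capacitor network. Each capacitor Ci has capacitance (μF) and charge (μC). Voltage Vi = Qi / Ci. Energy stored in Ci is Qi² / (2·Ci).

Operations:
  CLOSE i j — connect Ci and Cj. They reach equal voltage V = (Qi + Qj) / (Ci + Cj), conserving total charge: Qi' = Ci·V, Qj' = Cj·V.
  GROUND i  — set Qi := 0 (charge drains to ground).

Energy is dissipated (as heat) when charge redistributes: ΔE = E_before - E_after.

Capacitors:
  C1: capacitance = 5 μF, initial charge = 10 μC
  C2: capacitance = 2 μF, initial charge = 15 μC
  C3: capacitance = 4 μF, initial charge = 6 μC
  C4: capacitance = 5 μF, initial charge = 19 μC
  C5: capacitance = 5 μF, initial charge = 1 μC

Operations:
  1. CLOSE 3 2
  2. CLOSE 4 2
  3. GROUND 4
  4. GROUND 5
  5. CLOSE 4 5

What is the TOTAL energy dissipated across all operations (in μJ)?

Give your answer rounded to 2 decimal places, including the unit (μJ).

Initial: C1(5μF, Q=10μC, V=2.00V), C2(2μF, Q=15μC, V=7.50V), C3(4μF, Q=6μC, V=1.50V), C4(5μF, Q=19μC, V=3.80V), C5(5μF, Q=1μC, V=0.20V)
Op 1: CLOSE 3-2: Q_total=21.00, C_total=6.00, V=3.50; Q3=14.00, Q2=7.00; dissipated=24.000
Op 2: CLOSE 4-2: Q_total=26.00, C_total=7.00, V=3.71; Q4=18.57, Q2=7.43; dissipated=0.064
Op 3: GROUND 4: Q4=0; energy lost=34.490
Op 4: GROUND 5: Q5=0; energy lost=0.100
Op 5: CLOSE 4-5: Q_total=0.00, C_total=10.00, V=0.00; Q4=0.00, Q5=0.00; dissipated=0.000
Total dissipated: 58.654 μJ

Answer: 58.65 μJ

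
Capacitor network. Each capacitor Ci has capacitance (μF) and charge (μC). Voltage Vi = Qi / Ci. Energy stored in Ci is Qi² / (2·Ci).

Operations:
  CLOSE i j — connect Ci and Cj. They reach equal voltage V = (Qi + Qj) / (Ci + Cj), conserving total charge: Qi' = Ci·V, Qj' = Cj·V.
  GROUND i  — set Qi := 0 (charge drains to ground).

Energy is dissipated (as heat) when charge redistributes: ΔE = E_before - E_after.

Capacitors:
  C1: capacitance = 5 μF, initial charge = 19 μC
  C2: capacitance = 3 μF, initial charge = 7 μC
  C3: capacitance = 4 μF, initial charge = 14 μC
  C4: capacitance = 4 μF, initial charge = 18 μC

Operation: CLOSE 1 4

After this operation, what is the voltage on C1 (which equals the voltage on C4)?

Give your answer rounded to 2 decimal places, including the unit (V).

Answer: 4.11 V

Derivation:
Initial: C1(5μF, Q=19μC, V=3.80V), C2(3μF, Q=7μC, V=2.33V), C3(4μF, Q=14μC, V=3.50V), C4(4μF, Q=18μC, V=4.50V)
Op 1: CLOSE 1-4: Q_total=37.00, C_total=9.00, V=4.11; Q1=20.56, Q4=16.44; dissipated=0.544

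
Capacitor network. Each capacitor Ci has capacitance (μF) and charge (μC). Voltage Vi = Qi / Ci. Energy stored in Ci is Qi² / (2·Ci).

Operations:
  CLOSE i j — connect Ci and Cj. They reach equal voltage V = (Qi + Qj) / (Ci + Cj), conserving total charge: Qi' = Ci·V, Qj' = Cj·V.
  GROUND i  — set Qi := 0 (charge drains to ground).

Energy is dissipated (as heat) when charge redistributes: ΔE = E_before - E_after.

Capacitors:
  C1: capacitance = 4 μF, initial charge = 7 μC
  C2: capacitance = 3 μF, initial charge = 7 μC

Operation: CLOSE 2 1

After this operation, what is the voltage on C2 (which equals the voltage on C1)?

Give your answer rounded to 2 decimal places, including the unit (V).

Initial: C1(4μF, Q=7μC, V=1.75V), C2(3μF, Q=7μC, V=2.33V)
Op 1: CLOSE 2-1: Q_total=14.00, C_total=7.00, V=2.00; Q2=6.00, Q1=8.00; dissipated=0.292

Answer: 2.00 V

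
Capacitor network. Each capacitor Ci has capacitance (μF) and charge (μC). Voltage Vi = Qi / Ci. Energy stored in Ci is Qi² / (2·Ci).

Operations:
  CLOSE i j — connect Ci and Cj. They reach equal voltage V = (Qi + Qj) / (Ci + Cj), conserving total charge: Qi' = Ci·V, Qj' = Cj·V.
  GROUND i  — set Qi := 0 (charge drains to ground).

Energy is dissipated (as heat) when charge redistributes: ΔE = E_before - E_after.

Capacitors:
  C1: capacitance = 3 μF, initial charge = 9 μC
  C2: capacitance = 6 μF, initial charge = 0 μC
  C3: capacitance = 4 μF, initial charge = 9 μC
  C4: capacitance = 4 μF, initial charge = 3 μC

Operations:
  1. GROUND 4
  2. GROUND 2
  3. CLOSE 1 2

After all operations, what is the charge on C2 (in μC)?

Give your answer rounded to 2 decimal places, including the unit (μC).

Initial: C1(3μF, Q=9μC, V=3.00V), C2(6μF, Q=0μC, V=0.00V), C3(4μF, Q=9μC, V=2.25V), C4(4μF, Q=3μC, V=0.75V)
Op 1: GROUND 4: Q4=0; energy lost=1.125
Op 2: GROUND 2: Q2=0; energy lost=0.000
Op 3: CLOSE 1-2: Q_total=9.00, C_total=9.00, V=1.00; Q1=3.00, Q2=6.00; dissipated=9.000
Final charges: Q1=3.00, Q2=6.00, Q3=9.00, Q4=0.00

Answer: 6.00 μC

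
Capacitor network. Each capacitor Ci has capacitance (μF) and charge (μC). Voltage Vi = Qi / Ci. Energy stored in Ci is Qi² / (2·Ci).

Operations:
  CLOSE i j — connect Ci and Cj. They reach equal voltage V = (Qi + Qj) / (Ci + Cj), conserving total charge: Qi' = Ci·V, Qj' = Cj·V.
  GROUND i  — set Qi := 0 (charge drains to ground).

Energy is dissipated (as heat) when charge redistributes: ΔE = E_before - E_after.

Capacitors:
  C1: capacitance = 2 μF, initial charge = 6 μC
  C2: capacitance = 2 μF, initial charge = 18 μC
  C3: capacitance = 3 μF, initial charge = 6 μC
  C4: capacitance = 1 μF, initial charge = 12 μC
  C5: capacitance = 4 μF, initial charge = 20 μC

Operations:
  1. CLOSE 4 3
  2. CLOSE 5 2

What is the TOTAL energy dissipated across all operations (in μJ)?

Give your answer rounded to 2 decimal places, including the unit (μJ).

Answer: 48.17 μJ

Derivation:
Initial: C1(2μF, Q=6μC, V=3.00V), C2(2μF, Q=18μC, V=9.00V), C3(3μF, Q=6μC, V=2.00V), C4(1μF, Q=12μC, V=12.00V), C5(4μF, Q=20μC, V=5.00V)
Op 1: CLOSE 4-3: Q_total=18.00, C_total=4.00, V=4.50; Q4=4.50, Q3=13.50; dissipated=37.500
Op 2: CLOSE 5-2: Q_total=38.00, C_total=6.00, V=6.33; Q5=25.33, Q2=12.67; dissipated=10.667
Total dissipated: 48.167 μJ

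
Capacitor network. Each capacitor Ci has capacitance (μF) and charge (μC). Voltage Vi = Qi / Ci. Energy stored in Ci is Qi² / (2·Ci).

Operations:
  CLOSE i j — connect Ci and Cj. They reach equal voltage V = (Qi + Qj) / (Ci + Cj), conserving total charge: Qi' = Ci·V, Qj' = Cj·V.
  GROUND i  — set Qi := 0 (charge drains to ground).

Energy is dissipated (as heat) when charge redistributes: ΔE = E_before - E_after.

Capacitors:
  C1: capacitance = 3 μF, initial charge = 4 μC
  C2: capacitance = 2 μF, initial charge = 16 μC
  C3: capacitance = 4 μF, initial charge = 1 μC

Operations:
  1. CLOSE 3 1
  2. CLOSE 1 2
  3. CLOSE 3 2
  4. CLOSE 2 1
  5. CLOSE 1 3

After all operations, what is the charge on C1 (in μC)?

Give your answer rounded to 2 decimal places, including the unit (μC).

Initial: C1(3μF, Q=4μC, V=1.33V), C2(2μF, Q=16μC, V=8.00V), C3(4μF, Q=1μC, V=0.25V)
Op 1: CLOSE 3-1: Q_total=5.00, C_total=7.00, V=0.71; Q3=2.86, Q1=2.14; dissipated=1.006
Op 2: CLOSE 1-2: Q_total=18.14, C_total=5.00, V=3.63; Q1=10.89, Q2=7.26; dissipated=31.849
Op 3: CLOSE 3-2: Q_total=10.11, C_total=6.00, V=1.69; Q3=6.74, Q2=3.37; dissipated=5.662
Op 4: CLOSE 2-1: Q_total=14.26, C_total=5.00, V=2.85; Q2=5.70, Q1=8.55; dissipated=2.265
Op 5: CLOSE 1-3: Q_total=15.30, C_total=7.00, V=2.19; Q1=6.56, Q3=8.74; dissipated=1.165
Final charges: Q1=6.56, Q2=5.70, Q3=8.74

Answer: 6.56 μC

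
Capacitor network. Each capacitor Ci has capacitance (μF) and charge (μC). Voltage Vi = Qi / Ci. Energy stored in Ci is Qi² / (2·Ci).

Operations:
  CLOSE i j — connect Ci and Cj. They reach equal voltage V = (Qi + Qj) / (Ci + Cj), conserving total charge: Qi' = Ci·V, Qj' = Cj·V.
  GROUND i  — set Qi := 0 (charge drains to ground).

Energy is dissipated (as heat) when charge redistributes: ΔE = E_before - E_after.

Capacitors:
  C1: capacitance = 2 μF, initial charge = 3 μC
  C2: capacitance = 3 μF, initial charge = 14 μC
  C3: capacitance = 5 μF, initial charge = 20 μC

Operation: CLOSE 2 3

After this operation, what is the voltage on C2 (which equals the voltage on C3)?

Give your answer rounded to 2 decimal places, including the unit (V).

Answer: 4.25 V

Derivation:
Initial: C1(2μF, Q=3μC, V=1.50V), C2(3μF, Q=14μC, V=4.67V), C3(5μF, Q=20μC, V=4.00V)
Op 1: CLOSE 2-3: Q_total=34.00, C_total=8.00, V=4.25; Q2=12.75, Q3=21.25; dissipated=0.417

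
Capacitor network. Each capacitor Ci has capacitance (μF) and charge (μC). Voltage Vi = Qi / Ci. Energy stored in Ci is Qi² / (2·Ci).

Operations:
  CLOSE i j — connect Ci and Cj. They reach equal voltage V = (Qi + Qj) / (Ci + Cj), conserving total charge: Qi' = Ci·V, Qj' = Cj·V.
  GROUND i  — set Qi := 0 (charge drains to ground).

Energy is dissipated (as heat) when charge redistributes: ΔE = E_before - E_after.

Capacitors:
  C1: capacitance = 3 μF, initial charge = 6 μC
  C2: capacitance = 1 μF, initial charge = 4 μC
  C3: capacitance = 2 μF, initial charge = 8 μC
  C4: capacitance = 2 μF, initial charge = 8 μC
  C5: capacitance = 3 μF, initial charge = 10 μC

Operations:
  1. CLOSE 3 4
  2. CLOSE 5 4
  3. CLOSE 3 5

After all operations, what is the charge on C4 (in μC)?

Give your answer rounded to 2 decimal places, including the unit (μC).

Initial: C1(3μF, Q=6μC, V=2.00V), C2(1μF, Q=4μC, V=4.00V), C3(2μF, Q=8μC, V=4.00V), C4(2μF, Q=8μC, V=4.00V), C5(3μF, Q=10μC, V=3.33V)
Op 1: CLOSE 3-4: Q_total=16.00, C_total=4.00, V=4.00; Q3=8.00, Q4=8.00; dissipated=0.000
Op 2: CLOSE 5-4: Q_total=18.00, C_total=5.00, V=3.60; Q5=10.80, Q4=7.20; dissipated=0.267
Op 3: CLOSE 3-5: Q_total=18.80, C_total=5.00, V=3.76; Q3=7.52, Q5=11.28; dissipated=0.096
Final charges: Q1=6.00, Q2=4.00, Q3=7.52, Q4=7.20, Q5=11.28

Answer: 7.20 μC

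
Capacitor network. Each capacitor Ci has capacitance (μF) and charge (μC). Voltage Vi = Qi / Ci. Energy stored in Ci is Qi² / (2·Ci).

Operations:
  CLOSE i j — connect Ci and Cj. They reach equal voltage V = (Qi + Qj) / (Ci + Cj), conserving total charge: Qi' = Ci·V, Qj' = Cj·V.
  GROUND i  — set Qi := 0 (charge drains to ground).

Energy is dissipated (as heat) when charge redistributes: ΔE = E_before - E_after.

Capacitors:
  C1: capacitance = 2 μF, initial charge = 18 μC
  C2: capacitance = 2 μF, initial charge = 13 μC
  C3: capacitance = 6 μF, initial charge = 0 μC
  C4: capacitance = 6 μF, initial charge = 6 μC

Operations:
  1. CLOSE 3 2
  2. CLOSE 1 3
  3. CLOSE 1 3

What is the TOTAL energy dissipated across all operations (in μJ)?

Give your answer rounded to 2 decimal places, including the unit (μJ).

Initial: C1(2μF, Q=18μC, V=9.00V), C2(2μF, Q=13μC, V=6.50V), C3(6μF, Q=0μC, V=0.00V), C4(6μF, Q=6μC, V=1.00V)
Op 1: CLOSE 3-2: Q_total=13.00, C_total=8.00, V=1.62; Q3=9.75, Q2=3.25; dissipated=31.688
Op 2: CLOSE 1-3: Q_total=27.75, C_total=8.00, V=3.47; Q1=6.94, Q3=20.81; dissipated=40.793
Op 3: CLOSE 1-3: Q_total=27.75, C_total=8.00, V=3.47; Q1=6.94, Q3=20.81; dissipated=0.000
Total dissipated: 72.480 μJ

Answer: 72.48 μJ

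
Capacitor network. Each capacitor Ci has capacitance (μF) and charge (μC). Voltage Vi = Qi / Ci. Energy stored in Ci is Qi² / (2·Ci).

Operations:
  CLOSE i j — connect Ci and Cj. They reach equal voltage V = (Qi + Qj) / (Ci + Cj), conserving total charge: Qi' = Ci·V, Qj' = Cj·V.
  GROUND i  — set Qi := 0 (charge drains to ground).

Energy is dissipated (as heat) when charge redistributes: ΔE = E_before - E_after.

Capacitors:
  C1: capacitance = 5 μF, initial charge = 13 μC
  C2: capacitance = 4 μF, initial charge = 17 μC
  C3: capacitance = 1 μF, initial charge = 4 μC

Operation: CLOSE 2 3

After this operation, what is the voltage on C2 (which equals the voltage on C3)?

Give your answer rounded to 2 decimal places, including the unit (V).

Answer: 4.20 V

Derivation:
Initial: C1(5μF, Q=13μC, V=2.60V), C2(4μF, Q=17μC, V=4.25V), C3(1μF, Q=4μC, V=4.00V)
Op 1: CLOSE 2-3: Q_total=21.00, C_total=5.00, V=4.20; Q2=16.80, Q3=4.20; dissipated=0.025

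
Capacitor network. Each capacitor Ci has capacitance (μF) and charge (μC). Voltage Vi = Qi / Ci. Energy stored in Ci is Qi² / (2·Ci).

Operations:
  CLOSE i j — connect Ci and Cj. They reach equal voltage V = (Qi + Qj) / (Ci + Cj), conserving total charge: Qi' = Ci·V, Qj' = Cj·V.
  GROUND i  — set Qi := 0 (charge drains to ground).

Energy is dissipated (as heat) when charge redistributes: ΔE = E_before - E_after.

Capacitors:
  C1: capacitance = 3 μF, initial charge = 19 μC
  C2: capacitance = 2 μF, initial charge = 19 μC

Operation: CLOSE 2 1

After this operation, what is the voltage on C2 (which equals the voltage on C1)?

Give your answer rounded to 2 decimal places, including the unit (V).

Answer: 7.60 V

Derivation:
Initial: C1(3μF, Q=19μC, V=6.33V), C2(2μF, Q=19μC, V=9.50V)
Op 1: CLOSE 2-1: Q_total=38.00, C_total=5.00, V=7.60; Q2=15.20, Q1=22.80; dissipated=6.017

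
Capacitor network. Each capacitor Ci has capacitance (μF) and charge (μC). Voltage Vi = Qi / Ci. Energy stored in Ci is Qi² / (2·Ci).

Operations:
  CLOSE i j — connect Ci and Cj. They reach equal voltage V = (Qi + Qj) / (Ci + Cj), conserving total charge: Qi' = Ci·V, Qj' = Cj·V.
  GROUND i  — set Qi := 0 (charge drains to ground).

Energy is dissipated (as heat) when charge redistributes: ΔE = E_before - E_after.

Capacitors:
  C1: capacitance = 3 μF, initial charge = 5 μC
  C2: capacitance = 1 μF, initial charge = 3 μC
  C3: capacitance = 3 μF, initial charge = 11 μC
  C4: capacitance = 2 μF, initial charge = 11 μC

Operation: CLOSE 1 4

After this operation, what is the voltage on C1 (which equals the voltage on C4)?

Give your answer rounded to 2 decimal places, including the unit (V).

Answer: 3.20 V

Derivation:
Initial: C1(3μF, Q=5μC, V=1.67V), C2(1μF, Q=3μC, V=3.00V), C3(3μF, Q=11μC, V=3.67V), C4(2μF, Q=11μC, V=5.50V)
Op 1: CLOSE 1-4: Q_total=16.00, C_total=5.00, V=3.20; Q1=9.60, Q4=6.40; dissipated=8.817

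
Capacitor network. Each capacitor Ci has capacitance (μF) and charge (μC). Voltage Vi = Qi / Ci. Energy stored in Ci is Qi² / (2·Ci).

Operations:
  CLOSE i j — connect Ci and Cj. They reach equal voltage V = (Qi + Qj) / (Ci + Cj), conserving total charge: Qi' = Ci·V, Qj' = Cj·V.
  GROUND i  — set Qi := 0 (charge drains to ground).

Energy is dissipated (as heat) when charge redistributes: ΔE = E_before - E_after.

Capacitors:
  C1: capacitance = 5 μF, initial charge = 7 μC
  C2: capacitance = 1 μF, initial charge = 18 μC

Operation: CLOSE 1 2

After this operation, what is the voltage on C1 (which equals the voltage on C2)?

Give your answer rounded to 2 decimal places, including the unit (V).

Initial: C1(5μF, Q=7μC, V=1.40V), C2(1μF, Q=18μC, V=18.00V)
Op 1: CLOSE 1-2: Q_total=25.00, C_total=6.00, V=4.17; Q1=20.83, Q2=4.17; dissipated=114.817

Answer: 4.17 V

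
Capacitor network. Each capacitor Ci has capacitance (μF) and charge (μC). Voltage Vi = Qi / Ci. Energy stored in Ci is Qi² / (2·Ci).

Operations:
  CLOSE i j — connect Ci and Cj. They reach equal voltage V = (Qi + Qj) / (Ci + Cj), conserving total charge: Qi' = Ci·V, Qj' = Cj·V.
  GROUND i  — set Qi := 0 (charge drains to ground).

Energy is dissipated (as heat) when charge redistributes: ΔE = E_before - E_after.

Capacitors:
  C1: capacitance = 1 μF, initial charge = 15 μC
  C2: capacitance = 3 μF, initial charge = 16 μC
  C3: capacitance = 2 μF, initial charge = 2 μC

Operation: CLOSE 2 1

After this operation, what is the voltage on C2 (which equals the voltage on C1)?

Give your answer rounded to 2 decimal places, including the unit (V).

Answer: 7.75 V

Derivation:
Initial: C1(1μF, Q=15μC, V=15.00V), C2(3μF, Q=16μC, V=5.33V), C3(2μF, Q=2μC, V=1.00V)
Op 1: CLOSE 2-1: Q_total=31.00, C_total=4.00, V=7.75; Q2=23.25, Q1=7.75; dissipated=35.042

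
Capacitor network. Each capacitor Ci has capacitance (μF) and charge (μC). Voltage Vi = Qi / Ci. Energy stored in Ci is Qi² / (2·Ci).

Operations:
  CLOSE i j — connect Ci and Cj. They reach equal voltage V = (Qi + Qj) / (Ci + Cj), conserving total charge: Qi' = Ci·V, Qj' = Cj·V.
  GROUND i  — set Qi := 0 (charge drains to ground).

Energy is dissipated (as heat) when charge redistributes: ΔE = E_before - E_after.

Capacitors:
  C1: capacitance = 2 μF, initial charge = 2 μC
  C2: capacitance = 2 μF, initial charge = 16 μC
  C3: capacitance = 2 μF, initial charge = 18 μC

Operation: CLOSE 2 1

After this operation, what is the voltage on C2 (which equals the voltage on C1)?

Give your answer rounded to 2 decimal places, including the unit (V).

Initial: C1(2μF, Q=2μC, V=1.00V), C2(2μF, Q=16μC, V=8.00V), C3(2μF, Q=18μC, V=9.00V)
Op 1: CLOSE 2-1: Q_total=18.00, C_total=4.00, V=4.50; Q2=9.00, Q1=9.00; dissipated=24.500

Answer: 4.50 V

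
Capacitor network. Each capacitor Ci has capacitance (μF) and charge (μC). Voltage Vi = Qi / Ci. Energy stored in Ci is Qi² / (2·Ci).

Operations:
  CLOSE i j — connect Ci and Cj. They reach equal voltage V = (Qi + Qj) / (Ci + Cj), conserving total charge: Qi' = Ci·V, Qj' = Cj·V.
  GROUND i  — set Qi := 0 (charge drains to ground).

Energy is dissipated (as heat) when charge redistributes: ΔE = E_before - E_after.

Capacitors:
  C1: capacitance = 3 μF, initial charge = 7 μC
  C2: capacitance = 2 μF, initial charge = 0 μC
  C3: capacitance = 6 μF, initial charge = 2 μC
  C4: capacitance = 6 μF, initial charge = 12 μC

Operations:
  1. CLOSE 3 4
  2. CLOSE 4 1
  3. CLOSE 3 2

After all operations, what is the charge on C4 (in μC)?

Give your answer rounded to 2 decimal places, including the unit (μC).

Initial: C1(3μF, Q=7μC, V=2.33V), C2(2μF, Q=0μC, V=0.00V), C3(6μF, Q=2μC, V=0.33V), C4(6μF, Q=12μC, V=2.00V)
Op 1: CLOSE 3-4: Q_total=14.00, C_total=12.00, V=1.17; Q3=7.00, Q4=7.00; dissipated=4.167
Op 2: CLOSE 4-1: Q_total=14.00, C_total=9.00, V=1.56; Q4=9.33, Q1=4.67; dissipated=1.361
Op 3: CLOSE 3-2: Q_total=7.00, C_total=8.00, V=0.88; Q3=5.25, Q2=1.75; dissipated=1.021
Final charges: Q1=4.67, Q2=1.75, Q3=5.25, Q4=9.33

Answer: 9.33 μC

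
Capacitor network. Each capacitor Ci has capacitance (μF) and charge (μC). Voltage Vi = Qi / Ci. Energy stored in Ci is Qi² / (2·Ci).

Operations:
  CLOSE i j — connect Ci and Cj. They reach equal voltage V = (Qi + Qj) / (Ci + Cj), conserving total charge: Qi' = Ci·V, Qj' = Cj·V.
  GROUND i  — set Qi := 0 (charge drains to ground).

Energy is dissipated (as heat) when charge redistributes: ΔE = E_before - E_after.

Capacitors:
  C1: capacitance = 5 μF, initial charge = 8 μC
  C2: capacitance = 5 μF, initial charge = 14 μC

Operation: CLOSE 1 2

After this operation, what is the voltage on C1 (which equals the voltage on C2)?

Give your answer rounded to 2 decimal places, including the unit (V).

Initial: C1(5μF, Q=8μC, V=1.60V), C2(5μF, Q=14μC, V=2.80V)
Op 1: CLOSE 1-2: Q_total=22.00, C_total=10.00, V=2.20; Q1=11.00, Q2=11.00; dissipated=1.800

Answer: 2.20 V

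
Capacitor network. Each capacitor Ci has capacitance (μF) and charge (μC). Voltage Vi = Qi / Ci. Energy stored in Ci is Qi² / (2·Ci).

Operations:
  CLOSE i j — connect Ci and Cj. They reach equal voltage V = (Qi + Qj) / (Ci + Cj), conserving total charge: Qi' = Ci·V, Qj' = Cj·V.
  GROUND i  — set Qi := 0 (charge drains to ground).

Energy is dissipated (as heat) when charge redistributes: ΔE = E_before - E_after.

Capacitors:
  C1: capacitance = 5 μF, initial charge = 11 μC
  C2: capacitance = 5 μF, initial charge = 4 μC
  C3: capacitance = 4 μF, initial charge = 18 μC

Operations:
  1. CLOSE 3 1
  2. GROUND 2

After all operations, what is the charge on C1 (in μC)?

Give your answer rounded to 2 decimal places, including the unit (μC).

Answer: 16.11 μC

Derivation:
Initial: C1(5μF, Q=11μC, V=2.20V), C2(5μF, Q=4μC, V=0.80V), C3(4μF, Q=18μC, V=4.50V)
Op 1: CLOSE 3-1: Q_total=29.00, C_total=9.00, V=3.22; Q3=12.89, Q1=16.11; dissipated=5.878
Op 2: GROUND 2: Q2=0; energy lost=1.600
Final charges: Q1=16.11, Q2=0.00, Q3=12.89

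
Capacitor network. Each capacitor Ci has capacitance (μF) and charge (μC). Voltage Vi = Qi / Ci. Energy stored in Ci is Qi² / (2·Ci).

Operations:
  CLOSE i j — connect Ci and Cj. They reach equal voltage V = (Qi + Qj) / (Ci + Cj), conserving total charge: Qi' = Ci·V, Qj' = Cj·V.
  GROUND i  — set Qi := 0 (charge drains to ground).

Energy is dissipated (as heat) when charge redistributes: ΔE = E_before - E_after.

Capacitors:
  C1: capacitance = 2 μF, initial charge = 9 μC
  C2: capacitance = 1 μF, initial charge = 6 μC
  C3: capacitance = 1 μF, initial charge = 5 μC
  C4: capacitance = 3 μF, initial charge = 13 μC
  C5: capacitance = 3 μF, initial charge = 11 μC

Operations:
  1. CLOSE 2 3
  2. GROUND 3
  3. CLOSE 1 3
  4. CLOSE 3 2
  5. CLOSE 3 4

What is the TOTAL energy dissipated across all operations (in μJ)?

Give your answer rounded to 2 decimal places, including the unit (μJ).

Initial: C1(2μF, Q=9μC, V=4.50V), C2(1μF, Q=6μC, V=6.00V), C3(1μF, Q=5μC, V=5.00V), C4(3μF, Q=13μC, V=4.33V), C5(3μF, Q=11μC, V=3.67V)
Op 1: CLOSE 2-3: Q_total=11.00, C_total=2.00, V=5.50; Q2=5.50, Q3=5.50; dissipated=0.250
Op 2: GROUND 3: Q3=0; energy lost=15.125
Op 3: CLOSE 1-3: Q_total=9.00, C_total=3.00, V=3.00; Q1=6.00, Q3=3.00; dissipated=6.750
Op 4: CLOSE 3-2: Q_total=8.50, C_total=2.00, V=4.25; Q3=4.25, Q2=4.25; dissipated=1.562
Op 5: CLOSE 3-4: Q_total=17.25, C_total=4.00, V=4.31; Q3=4.31, Q4=12.94; dissipated=0.003
Total dissipated: 23.690 μJ

Answer: 23.69 μJ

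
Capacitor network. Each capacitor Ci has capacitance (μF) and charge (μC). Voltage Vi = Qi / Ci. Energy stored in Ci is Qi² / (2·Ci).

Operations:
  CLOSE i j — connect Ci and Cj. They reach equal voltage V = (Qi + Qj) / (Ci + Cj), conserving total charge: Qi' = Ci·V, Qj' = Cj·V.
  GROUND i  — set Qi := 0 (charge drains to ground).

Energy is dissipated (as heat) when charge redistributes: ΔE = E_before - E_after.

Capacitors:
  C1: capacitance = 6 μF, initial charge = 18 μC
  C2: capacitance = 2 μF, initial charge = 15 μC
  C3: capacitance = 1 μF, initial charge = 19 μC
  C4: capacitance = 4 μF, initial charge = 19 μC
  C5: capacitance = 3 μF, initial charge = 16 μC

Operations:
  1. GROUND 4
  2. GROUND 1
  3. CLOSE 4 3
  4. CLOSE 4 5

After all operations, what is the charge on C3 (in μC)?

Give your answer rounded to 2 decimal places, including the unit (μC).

Answer: 3.80 μC

Derivation:
Initial: C1(6μF, Q=18μC, V=3.00V), C2(2μF, Q=15μC, V=7.50V), C3(1μF, Q=19μC, V=19.00V), C4(4μF, Q=19μC, V=4.75V), C5(3μF, Q=16μC, V=5.33V)
Op 1: GROUND 4: Q4=0; energy lost=45.125
Op 2: GROUND 1: Q1=0; energy lost=27.000
Op 3: CLOSE 4-3: Q_total=19.00, C_total=5.00, V=3.80; Q4=15.20, Q3=3.80; dissipated=144.400
Op 4: CLOSE 4-5: Q_total=31.20, C_total=7.00, V=4.46; Q4=17.83, Q5=13.37; dissipated=2.015
Final charges: Q1=0.00, Q2=15.00, Q3=3.80, Q4=17.83, Q5=13.37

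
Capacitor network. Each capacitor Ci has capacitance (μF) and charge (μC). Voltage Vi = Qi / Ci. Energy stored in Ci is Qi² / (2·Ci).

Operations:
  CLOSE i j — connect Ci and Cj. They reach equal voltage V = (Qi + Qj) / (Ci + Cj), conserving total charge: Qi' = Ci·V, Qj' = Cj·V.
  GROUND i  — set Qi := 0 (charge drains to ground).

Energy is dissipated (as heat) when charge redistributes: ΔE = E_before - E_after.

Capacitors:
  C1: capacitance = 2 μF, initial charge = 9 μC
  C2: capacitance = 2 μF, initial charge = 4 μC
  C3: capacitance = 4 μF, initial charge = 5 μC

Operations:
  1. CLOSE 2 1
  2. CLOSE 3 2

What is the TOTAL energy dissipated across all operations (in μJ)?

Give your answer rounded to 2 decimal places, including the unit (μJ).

Answer: 5.79 μJ

Derivation:
Initial: C1(2μF, Q=9μC, V=4.50V), C2(2μF, Q=4μC, V=2.00V), C3(4μF, Q=5μC, V=1.25V)
Op 1: CLOSE 2-1: Q_total=13.00, C_total=4.00, V=3.25; Q2=6.50, Q1=6.50; dissipated=3.125
Op 2: CLOSE 3-2: Q_total=11.50, C_total=6.00, V=1.92; Q3=7.67, Q2=3.83; dissipated=2.667
Total dissipated: 5.792 μJ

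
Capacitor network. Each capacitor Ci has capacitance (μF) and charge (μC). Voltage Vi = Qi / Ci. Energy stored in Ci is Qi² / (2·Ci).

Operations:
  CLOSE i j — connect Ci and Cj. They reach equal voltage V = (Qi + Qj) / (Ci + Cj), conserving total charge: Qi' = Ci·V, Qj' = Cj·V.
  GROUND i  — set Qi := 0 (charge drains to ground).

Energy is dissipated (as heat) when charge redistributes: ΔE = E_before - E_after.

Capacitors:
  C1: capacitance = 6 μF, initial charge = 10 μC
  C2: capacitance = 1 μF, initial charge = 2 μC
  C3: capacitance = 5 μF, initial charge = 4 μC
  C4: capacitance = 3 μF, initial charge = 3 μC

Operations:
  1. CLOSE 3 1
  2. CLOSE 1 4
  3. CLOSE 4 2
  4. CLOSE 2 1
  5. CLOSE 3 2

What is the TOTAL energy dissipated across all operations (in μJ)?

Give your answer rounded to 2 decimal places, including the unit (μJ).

Initial: C1(6μF, Q=10μC, V=1.67V), C2(1μF, Q=2μC, V=2.00V), C3(5μF, Q=4μC, V=0.80V), C4(3μF, Q=3μC, V=1.00V)
Op 1: CLOSE 3-1: Q_total=14.00, C_total=11.00, V=1.27; Q3=6.36, Q1=7.64; dissipated=1.024
Op 2: CLOSE 1-4: Q_total=10.64, C_total=9.00, V=1.18; Q1=7.09, Q4=3.55; dissipated=0.074
Op 3: CLOSE 4-2: Q_total=5.55, C_total=4.00, V=1.39; Q4=4.16, Q2=1.39; dissipated=0.251
Op 4: CLOSE 2-1: Q_total=8.48, C_total=7.00, V=1.21; Q2=1.21, Q1=7.27; dissipated=0.018
Op 5: CLOSE 3-2: Q_total=7.57, C_total=6.00, V=1.26; Q3=6.31, Q2=1.26; dissipated=0.002
Total dissipated: 1.369 μJ

Answer: 1.37 μJ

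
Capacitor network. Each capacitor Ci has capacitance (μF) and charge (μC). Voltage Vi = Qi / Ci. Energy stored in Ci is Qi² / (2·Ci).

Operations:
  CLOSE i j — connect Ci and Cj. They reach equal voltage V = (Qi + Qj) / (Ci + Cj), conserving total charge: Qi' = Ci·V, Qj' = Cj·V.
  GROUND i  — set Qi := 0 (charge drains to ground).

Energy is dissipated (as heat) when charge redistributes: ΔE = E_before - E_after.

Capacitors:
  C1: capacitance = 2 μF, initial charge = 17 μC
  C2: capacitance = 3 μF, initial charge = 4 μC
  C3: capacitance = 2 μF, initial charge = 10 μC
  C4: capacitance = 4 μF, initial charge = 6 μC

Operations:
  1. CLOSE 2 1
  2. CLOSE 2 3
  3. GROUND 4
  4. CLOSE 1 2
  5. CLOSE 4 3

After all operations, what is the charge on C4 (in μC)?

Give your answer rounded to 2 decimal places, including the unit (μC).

Answer: 6.03 μC

Derivation:
Initial: C1(2μF, Q=17μC, V=8.50V), C2(3μF, Q=4μC, V=1.33V), C3(2μF, Q=10μC, V=5.00V), C4(4μF, Q=6μC, V=1.50V)
Op 1: CLOSE 2-1: Q_total=21.00, C_total=5.00, V=4.20; Q2=12.60, Q1=8.40; dissipated=30.817
Op 2: CLOSE 2-3: Q_total=22.60, C_total=5.00, V=4.52; Q2=13.56, Q3=9.04; dissipated=0.384
Op 3: GROUND 4: Q4=0; energy lost=4.500
Op 4: CLOSE 1-2: Q_total=21.96, C_total=5.00, V=4.39; Q1=8.78, Q2=13.18; dissipated=0.061
Op 5: CLOSE 4-3: Q_total=9.04, C_total=6.00, V=1.51; Q4=6.03, Q3=3.01; dissipated=13.620
Final charges: Q1=8.78, Q2=13.18, Q3=3.01, Q4=6.03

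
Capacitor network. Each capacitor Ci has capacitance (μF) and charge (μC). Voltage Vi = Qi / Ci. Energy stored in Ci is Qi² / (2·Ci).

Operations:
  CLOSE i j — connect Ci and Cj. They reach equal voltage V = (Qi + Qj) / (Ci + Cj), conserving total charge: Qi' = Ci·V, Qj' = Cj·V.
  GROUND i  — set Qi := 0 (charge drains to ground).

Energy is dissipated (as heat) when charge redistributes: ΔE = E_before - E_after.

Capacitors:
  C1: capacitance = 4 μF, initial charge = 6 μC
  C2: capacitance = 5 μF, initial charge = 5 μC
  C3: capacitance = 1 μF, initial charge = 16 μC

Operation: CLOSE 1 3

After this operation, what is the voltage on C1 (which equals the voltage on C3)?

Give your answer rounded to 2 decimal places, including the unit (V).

Initial: C1(4μF, Q=6μC, V=1.50V), C2(5μF, Q=5μC, V=1.00V), C3(1μF, Q=16μC, V=16.00V)
Op 1: CLOSE 1-3: Q_total=22.00, C_total=5.00, V=4.40; Q1=17.60, Q3=4.40; dissipated=84.100

Answer: 4.40 V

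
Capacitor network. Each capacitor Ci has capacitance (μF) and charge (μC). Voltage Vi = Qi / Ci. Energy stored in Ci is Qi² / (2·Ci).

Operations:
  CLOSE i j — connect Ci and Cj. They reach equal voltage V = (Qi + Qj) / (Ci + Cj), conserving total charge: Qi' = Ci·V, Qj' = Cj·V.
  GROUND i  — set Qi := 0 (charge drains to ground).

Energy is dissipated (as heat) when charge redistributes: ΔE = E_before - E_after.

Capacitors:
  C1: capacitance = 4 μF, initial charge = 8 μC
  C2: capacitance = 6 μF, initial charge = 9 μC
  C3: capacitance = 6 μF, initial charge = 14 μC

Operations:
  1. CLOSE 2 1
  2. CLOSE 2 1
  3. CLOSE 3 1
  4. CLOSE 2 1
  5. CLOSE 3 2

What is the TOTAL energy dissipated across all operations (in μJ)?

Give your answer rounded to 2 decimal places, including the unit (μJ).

Answer: 1.03 μJ

Derivation:
Initial: C1(4μF, Q=8μC, V=2.00V), C2(6μF, Q=9μC, V=1.50V), C3(6μF, Q=14μC, V=2.33V)
Op 1: CLOSE 2-1: Q_total=17.00, C_total=10.00, V=1.70; Q2=10.20, Q1=6.80; dissipated=0.300
Op 2: CLOSE 2-1: Q_total=17.00, C_total=10.00, V=1.70; Q2=10.20, Q1=6.80; dissipated=0.000
Op 3: CLOSE 3-1: Q_total=20.80, C_total=10.00, V=2.08; Q3=12.48, Q1=8.32; dissipated=0.481
Op 4: CLOSE 2-1: Q_total=18.52, C_total=10.00, V=1.85; Q2=11.11, Q1=7.41; dissipated=0.173
Op 5: CLOSE 3-2: Q_total=23.59, C_total=12.00, V=1.97; Q3=11.80, Q2=11.80; dissipated=0.078
Total dissipated: 1.033 μJ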